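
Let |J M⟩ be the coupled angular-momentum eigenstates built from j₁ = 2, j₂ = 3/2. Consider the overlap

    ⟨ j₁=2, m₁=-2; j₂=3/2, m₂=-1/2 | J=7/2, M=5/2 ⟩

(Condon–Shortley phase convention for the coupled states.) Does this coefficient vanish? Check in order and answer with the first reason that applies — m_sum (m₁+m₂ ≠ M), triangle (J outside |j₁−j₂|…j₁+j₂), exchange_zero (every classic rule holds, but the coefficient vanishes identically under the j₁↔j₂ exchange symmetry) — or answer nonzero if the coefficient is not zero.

m-sum: m₁+m₂ = -2+(-1/2) = -5/2, M = 5/2  ✗ ⇒ coefficient is 0

m_sum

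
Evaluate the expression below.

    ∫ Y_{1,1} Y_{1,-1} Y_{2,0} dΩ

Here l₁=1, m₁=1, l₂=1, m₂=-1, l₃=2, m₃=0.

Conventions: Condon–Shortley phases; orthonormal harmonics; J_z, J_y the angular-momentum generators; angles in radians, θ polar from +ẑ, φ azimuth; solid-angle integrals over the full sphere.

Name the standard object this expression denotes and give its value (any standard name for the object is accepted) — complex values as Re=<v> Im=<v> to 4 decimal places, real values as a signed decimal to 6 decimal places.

This is a Gaunt coefficient — the integral of a triple product of spherical harmonics over the sphere.
Checks pass: Σm=0; 4 even; l₃=2∈[0,2].
(2·1+1)(2·1+1)(2·2+1) = 45
Δ: 0! 2! 2! / 5! → 1/30
sum: t=0:+1/1 = 1/1
3j²(1 1 2; 0 0 0) = Δ·Π!·Σ² = 2/15  (sign +1)
sum: t=0:+1/4 = 1/4
3j²(1 1 2; 1 -1 0) = Δ·Π!·Σ² = 1/30  (sign +1)
combine: 4πI² = 45·2/15·1/30 = 1/5
take √, sign +1: I = 0.12615663

Gaunt coefficient, +0.126157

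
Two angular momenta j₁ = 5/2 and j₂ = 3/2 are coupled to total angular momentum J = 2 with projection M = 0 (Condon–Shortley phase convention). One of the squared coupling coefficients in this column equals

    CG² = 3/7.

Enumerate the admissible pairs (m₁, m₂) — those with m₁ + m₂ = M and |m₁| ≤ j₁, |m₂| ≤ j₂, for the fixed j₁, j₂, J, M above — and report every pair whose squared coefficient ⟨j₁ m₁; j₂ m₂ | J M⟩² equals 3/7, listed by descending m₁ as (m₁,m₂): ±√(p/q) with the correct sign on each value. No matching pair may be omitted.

(3/2,-3/2): +√(3/7); (-3/2,3/2): +√(3/7)

Admissible pairs with m₁+m₂ = M = 0: (-3/2,3/2), (-1/2,1/2), (1/2,-1/2), (3/2,-3/2)
  (m₁,m₂)=(3/2,-3/2): CG² = 3/7, CG = +√(3/7)   ← matches the target
  (m₁,m₂)=(1/2,-1/2): CG² = 1/14, CG = −√(1/14)
  (m₁,m₂)=(-1/2,1/2): CG² = 1/14, CG = −√(1/14)
  (m₁,m₂)=(-3/2,3/2): CG² = 3/7, CG = +√(3/7)   ← matches the target
Pairs with CG² = 3/7: (3/2,-3/2): +√(3/7); (-3/2,3/2): +√(3/7)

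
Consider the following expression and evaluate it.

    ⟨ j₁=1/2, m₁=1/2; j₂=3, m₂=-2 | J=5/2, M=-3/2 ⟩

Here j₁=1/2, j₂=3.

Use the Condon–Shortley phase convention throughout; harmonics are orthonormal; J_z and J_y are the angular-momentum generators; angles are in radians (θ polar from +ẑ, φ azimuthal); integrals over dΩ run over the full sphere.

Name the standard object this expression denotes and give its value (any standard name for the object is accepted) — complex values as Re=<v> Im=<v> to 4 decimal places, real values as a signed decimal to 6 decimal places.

This is a Clebsch–Gordan (vector-coupling) coefficient.
j₁+j₂−J=1  J+j₁−j₂=0  J−j₁+j₂=5  j₁+j₂+J+1=7
(j₁±m₁, j₂±m₂, J±M) = (1,0,1,5,1,4)
P² = 2880/7
sum k=0..0:
  [0] +1/24 = 1/24
S = 1/24
C² = P²·S² = 5/7 ; C = +0.845154

Clebsch–Gordan coefficient, +√(5/7) ≈ +0.845154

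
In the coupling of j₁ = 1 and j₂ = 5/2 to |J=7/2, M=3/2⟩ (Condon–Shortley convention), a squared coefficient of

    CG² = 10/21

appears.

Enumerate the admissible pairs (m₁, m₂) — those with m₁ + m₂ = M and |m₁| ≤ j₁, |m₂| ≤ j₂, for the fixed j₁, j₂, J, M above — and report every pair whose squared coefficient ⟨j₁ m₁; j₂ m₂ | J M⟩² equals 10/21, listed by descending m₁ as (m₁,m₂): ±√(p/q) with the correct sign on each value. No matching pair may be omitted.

(1,1/2): +√(10/21); (0,3/2): +√(10/21)

Admissible pairs with m₁+m₂ = M = 3/2: (-1,5/2), (0,3/2), (1,1/2)
  (m₁,m₂)=(1,1/2): CG² = 10/21, CG = +√(10/21)   ← matches the target
  (m₁,m₂)=(0,3/2): CG² = 10/21, CG = +√(10/21)   ← matches the target
  (m₁,m₂)=(-1,5/2): CG² = 1/21, CG = +√(1/21)
Pairs with CG² = 10/21: (1,1/2): +√(10/21); (0,3/2): +√(10/21)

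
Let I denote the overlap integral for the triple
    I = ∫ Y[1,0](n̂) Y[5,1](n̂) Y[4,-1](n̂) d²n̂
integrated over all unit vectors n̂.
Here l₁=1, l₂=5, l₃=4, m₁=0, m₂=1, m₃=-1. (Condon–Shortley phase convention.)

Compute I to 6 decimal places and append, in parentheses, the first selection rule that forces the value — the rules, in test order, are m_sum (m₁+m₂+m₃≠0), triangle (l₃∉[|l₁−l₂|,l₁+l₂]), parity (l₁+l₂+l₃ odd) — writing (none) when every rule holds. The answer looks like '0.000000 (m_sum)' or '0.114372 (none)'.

-0.240571 (none)

Checks pass: Σm=0; 10 even; l₃=4∈[4,6].
(2·1+1)(2·5+1)(2·4+1) = 297
Δ: 2! 0! 8! / 11! → 1/495
sum: t=1:−1/576 = -1/576
3j²(1 5 4; 0 0 0) = Δ·Π!·Σ² = 5/99  (sign -1)
sum: t=1:−1/720 = -1/720
3j²(1 5 4; 0 1 -1) = Δ·Π!·Σ² = 8/165  (sign +1)
combine: 4πI² = 297·5/99·8/165 = 8/11
take √, sign -1: I = -0.24057125
No selection rule forces the value: the integral is nonzero (none).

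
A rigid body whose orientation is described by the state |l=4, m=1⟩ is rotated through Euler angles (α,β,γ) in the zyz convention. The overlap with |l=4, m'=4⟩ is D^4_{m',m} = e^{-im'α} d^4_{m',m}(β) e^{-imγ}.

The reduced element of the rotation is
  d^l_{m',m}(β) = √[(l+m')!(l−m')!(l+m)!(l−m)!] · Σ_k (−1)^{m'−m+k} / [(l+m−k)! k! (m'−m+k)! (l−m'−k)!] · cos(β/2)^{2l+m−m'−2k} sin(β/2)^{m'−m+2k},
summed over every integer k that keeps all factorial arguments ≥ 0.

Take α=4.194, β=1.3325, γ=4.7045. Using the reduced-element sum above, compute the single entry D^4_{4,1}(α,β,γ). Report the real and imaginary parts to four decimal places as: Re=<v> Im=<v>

Split into d^4_{4,1}(β=1.3325) × two z-phases.
c=cos(1.332500/2)=0.786145, s=sin(1.332500/2)=0.618042; N=√[40320·1·120·6]=5387.986637
k∈{0} keeps every argument non-negative
  k=0: (−1)^3·5387.9866/(720)·0.7861^5·0.6180^3 = -0.530471
d^4_{4,1}(1.3325) = -0.530471
Attach z-rotation phases: D = e^{-i(4)(4.1940)}·(-0.530471)·e^{-i(1)(4.7045)} = +0.462797+0.259264i

Re=0.4628 Im=0.2593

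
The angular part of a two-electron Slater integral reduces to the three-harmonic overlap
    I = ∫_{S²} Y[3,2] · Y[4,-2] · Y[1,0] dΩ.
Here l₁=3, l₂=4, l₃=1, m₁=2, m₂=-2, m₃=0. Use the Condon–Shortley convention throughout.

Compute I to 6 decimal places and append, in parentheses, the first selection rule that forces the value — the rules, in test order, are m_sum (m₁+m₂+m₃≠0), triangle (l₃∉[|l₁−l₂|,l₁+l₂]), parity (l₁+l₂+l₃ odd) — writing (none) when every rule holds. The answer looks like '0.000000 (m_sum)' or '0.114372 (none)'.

0.213244 (none)

Rules hold: Σm=0, L=8 even, 1≤1≤7.
N = 7·9·3 = 189
Δ = 6!·0!·2!/9! = 1/252
Racah Σ t=3..3: t=3:−1/36 = -1/36
⇒ 3j(3 4 1; 0 0 0)² = 4/63, sgn +1
Racah Σ t=1..1: t=1:−1/120 = -1/120
⇒ 3j(3 4 1; 2 -2 0)² = 1/21, sgn +1
4πI² = N·(3j₀)²·(3jₘ)² = 4/7
I = +1·√(0.571429/4π) = 0.21324362
No selection rule forces the value: the integral is nonzero (none).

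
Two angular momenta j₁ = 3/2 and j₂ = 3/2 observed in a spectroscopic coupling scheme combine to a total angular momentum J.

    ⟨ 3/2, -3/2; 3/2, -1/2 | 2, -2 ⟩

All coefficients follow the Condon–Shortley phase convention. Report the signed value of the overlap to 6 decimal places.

-0.707107

j₁+j₂−J=1  J+j₁−j₂=2  J−j₁+j₂=2  j₁+j₂+J+1=6
(j₁±m₁, j₂±m₂, J±M) = (0,3,1,2,0,4)
P² = 8
sum k=1..1:
  [1] −1/4 = -1/4
S = -1/4
C² = P²·S² = 1/2 ; C = -0.707107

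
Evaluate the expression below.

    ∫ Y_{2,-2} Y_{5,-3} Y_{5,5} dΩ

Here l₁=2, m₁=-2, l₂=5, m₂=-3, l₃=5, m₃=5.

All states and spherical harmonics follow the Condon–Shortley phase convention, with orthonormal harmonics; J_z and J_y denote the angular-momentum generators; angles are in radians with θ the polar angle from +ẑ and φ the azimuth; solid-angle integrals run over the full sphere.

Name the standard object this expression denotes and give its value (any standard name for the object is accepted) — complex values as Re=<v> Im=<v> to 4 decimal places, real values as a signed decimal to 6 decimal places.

Gaunt coefficient, +0.088588

This is a Gaunt coefficient — the integral of a triple product of spherical harmonics over the sphere.
m-sum 0 ✓  L=12 even ✓  3≤5≤7 ✓
Π(2lᵢ+1) = 5×11×11 = 605
triangle coeff Δ(2,5,5) = 1/38610
Σ_t [0,2]: t=0:+1/2880 t=1:−1/576 t=2:+1/2880 = -1/960
(3j)²=10/429 [(2 5 5; 0 0 0)], sign=+1
Σ_t [2,2]: t=2:+1/161280 = 1/161280
(3j)²=1/143 [(2 5 5; -2 -3 5)], sign=+1
⇒ 4πI² = 50/507
I = (+1)√(50/507/(4π)) = 0.08858824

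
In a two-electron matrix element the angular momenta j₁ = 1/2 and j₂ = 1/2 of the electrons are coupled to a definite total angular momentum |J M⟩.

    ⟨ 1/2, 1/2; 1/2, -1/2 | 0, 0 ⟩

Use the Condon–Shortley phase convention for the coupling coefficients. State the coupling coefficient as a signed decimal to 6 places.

+√(1/2) ≈ +0.707107

j₁+j₂−J=1  J+j₁−j₂=0  J−j₁+j₂=0  j₁+j₂+J+1=2
(j₁±m₁, j₂±m₂, J±M) = (1,0,0,1,0,0)
P² = 1/2
sum k=0..0:
  [0] +1/1 = 1
S = 1
C² = P²·S² = 1/2 ; C = +0.707107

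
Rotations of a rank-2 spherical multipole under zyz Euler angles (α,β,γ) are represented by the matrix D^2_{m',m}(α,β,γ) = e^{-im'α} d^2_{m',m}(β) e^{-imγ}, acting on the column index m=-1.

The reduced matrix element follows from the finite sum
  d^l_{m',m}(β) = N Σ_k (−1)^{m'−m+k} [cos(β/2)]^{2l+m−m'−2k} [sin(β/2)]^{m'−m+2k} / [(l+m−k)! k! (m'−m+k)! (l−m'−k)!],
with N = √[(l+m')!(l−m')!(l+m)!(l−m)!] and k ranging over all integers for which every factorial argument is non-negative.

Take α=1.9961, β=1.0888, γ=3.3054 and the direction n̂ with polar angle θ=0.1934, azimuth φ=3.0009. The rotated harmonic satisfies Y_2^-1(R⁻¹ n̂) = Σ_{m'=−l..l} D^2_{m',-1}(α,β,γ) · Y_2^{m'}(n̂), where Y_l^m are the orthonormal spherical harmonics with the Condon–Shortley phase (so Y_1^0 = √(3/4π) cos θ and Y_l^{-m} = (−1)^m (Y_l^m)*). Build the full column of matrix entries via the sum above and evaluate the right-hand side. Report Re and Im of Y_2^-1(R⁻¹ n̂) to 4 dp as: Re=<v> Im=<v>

Need the full column D^2_{m',-1} for m'=−2..2 at α=1.9961, β=1.0888, γ=3.3054.
cos(β/2)=0.855438, sin(β/2)=0.517905
d^2_{-2,-1}: single k=1 term ⇒ +0.648404;  D = +0.342433+0.550607i
d^2_{-1,-1}: k∈[0..1] ⇒ +0.535494 -0.588842 = -0.053348;  D = -0.029641+0.044355i
d^2_{0,-1}: k∈[0..1] ⇒ -0.794130 +0.291081 = -0.503049;  D = +0.496315+0.082035i
d^2_{1,-1}: k∈[0..1] ⇒ +0.588842 -0.071945 = +0.516897;  D = +0.133631+0.499325i
d^2_{2,-1}: single k=0 term ⇒ -0.237667;  D = -0.183783+0.150697i
Y_2^{m'}(θ=0.1934,φ=3.0009) and Σ D·Y over m':
  (+0.3424+0.5506i)·(+0.0137+0.0040i)  (-0.0296+0.0444i)·(-0.1443-0.0204i)  (+0.4963+0.0820i)·(+0.5958+0.0000i)  (+0.1336+0.4993i)·(+0.1443-0.0204i)  (-0.1838+0.1507i)·(+0.0137-0.0040i)
Y_2^-1(R⁻¹ n̂) = +0.330975+0.124092i

Re=0.3310 Im=0.1241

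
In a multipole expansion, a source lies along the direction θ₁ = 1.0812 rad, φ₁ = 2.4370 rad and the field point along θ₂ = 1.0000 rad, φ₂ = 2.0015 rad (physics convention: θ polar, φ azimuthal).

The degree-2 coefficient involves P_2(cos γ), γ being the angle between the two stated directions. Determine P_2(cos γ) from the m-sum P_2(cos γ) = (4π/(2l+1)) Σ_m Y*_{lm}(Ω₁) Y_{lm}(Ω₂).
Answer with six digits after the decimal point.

Summing Y*_{l m}(θ₁,φ₁)·Y_{l m}(θ₂,φ₂) over m ∈ [−2, 2]; prefactor 4π/(2·2+1) = 2.513274:
  m=-2: Y*=0.04841 - 0.29693j  Y=-0.17816 + 0.20753j  product 0.05300 + 0.06295j
  m=-1: Y*=-0.24428 + 0.20768j  Y=-0.14665 - 0.31916j  product 0.10210 + 0.04751j
  m=+0: Y*=-0.10614 + 0.00000j  Y=-0.03918 + 0.00000j  product 0.00416 + 0.00000j
  m=+1: Y*=0.24428 + 0.20768j  Y=0.14665 - 0.31916j  product 0.10210 - 0.04751j
  m=+2: Y*=0.04841 + 0.29693j  Y=-0.17816 - 0.20753j  product 0.05300 - 0.06295j
Accumulated sum 0.31436 + 0.00000j; after 4π/(2l+1) scaling, 0.79007 + 0.00000j ⇒ P_2 = 0.790074

0.790074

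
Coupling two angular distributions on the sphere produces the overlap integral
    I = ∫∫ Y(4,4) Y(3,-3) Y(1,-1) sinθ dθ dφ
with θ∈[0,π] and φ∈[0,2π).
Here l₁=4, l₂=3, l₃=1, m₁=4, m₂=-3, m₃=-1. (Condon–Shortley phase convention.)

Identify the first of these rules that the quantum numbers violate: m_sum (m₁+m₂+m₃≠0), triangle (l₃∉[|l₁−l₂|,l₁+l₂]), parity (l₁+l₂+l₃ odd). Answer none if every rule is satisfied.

none

m₁+m₂+m₃ = 4 − 3 − 1 = 0  ✓
triangle: |4−3|=1 ≤ l₃=1 ≤ 4+3=7  ✓
parity: l₁+l₂+l₃ = 8 is even  ✓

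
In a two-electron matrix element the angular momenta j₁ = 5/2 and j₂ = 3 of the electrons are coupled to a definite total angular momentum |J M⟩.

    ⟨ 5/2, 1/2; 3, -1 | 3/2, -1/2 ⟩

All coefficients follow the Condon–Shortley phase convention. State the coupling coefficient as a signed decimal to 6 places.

−√(1/105) = -0.097590

triangle: 4!×1!×2!/8! = 48/40320
(j±m)!: 3!×2!×2!×4!×1!×2! = 1152
prefactor² = (2J+1)×Δ×N² = 192/35
  k=1: −1/(1!×3!×1!×1!×0!×1!) = -1/6
  k=2: +1/(2!×2!×0!×0!×1!×2!) = 1/8
Σ = -1/24  ⇒  CG² = 192/35×(-1/24)² = 1/105
CG = −√(1/105) = -0.097590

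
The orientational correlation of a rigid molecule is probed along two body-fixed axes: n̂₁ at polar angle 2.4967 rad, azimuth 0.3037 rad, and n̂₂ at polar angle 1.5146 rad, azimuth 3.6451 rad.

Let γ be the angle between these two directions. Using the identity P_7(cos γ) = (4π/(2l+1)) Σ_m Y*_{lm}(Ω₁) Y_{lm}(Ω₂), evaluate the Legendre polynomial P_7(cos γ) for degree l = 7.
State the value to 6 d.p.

-0.298676

Addition theorem: P_7(cos γ) = (4π/15) Σ_m Y*_{lm}(Ω₁) Y_{lm}(Ω₂), m = −7…7:
  [-7]  conj(Y_{7,-7})(Ω₁) = (-0.007474, 0.012051) ; Y_{7,-7}(Ω₂) = (0.458717, -0.184793) ; Δ = (-0.001201, 0.006909)
  [-6]  conj(Y_{7,-6})(Ω₁) = (0.017548, -0.068323) ; Y_{7,-6}(Ω₂) = (-0.103340, -0.012518) ; Δ = (-0.002669, 0.006841)
  [-5]  conj(Y_{7,-5})(Ω₁) = (0.010993, 0.210013) ; Y_{7,-5}(Ω₂) = (-0.283310, -0.203997) ; Δ = (0.039728, -0.061741)
  [-4]  conj(Y_{7,-4})(Ω₁) = (-0.141513, -0.380575) ; Y_{7,-4}(Ω₂) = (0.051977, 0.109485) ; Δ = (0.034312, -0.035275)
  [-3]  conj(Y_{7,-3})(Ω₁) = (0.282422, 0.364125) ; Y_{7,-3}(Ω₂) = (-0.018527, 0.307002) ; Δ = (-0.117020, 0.079958)
  [-2]  conj(Y_{7,-2})(Ω₁) = (-0.114096, -0.079303) ; Y_{7,-2}(Ω₂) = (0.068601, -0.108507) ; Δ = (-0.016432, 0.006940)
  [-1]  conj(Y_{7,-1})(Ω₁) = (-0.327174, -0.102535) ; Y_{7,-1}(Ω₂) = (0.255779, -0.140900) ; Δ = (-0.098131, 0.019872)
  [+0]  conj(Y_{7,0})(Ω₁) = (0.258271, -0.000000) ; Y_{7,0}(Ω₂) = (-0.130451, 0.000000) ; Δ = (-0.033692, 0.000000)
  [+1]  conj(Y_{7,1})(Ω₁) = (0.327174, -0.102535) ; Y_{7,1}(Ω₂) = (-0.255779, -0.140900) ; Δ = (-0.098131, -0.019872)
  [+2]  conj(Y_{7,2})(Ω₁) = (-0.114096, 0.079303) ; Y_{7,2}(Ω₂) = (0.068601, 0.108507) ; Δ = (-0.016432, -0.006940)
  [+3]  conj(Y_{7,3})(Ω₁) = (-0.282422, 0.364125) ; Y_{7,3}(Ω₂) = (0.018527, 0.307002) ; Δ = (-0.117020, -0.079958)
  [+4]  conj(Y_{7,4})(Ω₁) = (-0.141513, 0.380575) ; Y_{7,4}(Ω₂) = (0.051977, -0.109485) ; Δ = (0.034312, 0.035275)
  [+5]  conj(Y_{7,5})(Ω₁) = (-0.010993, 0.210013) ; Y_{7,5}(Ω₂) = (0.283310, -0.203997) ; Δ = (0.039728, 0.061741)
  [+6]  conj(Y_{7,6})(Ω₁) = (0.017548, 0.068323) ; Y_{7,6}(Ω₂) = (-0.103340, 0.012518) ; Δ = (-0.002669, -0.006841)
  [+7]  conj(Y_{7,7})(Ω₁) = (0.007474, 0.012051) ; Y_{7,7}(Ω₂) = (-0.458717, -0.184793) ; Δ = (-0.001201, -0.006909)
Accumulated sum (-0.356518, 0.000000); after 4π/(2l+1) scaling, (-0.298676, 0.000000) ⇒ P_7 = -0.298676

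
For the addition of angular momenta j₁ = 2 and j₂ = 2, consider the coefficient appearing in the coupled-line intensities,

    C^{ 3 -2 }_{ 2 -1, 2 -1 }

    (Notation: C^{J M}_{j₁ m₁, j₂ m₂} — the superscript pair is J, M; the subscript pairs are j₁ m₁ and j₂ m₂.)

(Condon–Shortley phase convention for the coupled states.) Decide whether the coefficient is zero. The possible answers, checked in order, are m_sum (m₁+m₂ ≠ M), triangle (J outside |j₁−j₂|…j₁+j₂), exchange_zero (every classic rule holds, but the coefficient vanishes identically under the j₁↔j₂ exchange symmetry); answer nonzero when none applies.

m-sum: m₁+m₂ = -1+(-1) = -2, M = -2  ✓
triangle: |j₁−j₂| = 0 ≤ J = 3 ≤ j₁+j₂ = 4  ✓
exchange: j₁=j₂ and m₁=m₂, and (−1)^(j₁+j₂−J) = (−1)^1 = −1 forces ⟨j₁m₁;j₂m₂|JM⟩ = −⟨j₂m₂;j₁m₁|JM⟩ = −⟨j₁m₁;j₂m₂|JM⟩ ⇒ the coefficient vanishes identically
Racah sum check: Σ_k collapses to 0 ⇒ CG = 0

exchange_zero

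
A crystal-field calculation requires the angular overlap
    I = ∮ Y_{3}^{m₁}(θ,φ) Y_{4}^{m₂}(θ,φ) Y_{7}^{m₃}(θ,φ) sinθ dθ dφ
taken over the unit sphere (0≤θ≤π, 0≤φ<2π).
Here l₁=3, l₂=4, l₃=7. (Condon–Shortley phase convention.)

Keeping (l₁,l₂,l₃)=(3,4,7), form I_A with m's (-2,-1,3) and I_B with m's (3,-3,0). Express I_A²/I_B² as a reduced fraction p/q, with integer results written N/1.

l's match ⇒ only the (l;m) 3-j factors differ between A and B.
A: triangle coeff Δ(3,4,7) = 1/45045; Σ_t [0,0]: t=0:+1/86400 = 1/86400; (3j)²=16/715 [(3 4 7; -2 -1 3)], sign=+1
B: triangle coeff Δ(3,4,7) = 1/45045; Σ_t [0,0]: t=0:+1/3628800 = 1/3628800; (3j)²=1/6435 [(3 4 7; 3 -3 0)], sign=-1
I_A²/I_B² = (16/715)/(1/6435) = 144/1

144/1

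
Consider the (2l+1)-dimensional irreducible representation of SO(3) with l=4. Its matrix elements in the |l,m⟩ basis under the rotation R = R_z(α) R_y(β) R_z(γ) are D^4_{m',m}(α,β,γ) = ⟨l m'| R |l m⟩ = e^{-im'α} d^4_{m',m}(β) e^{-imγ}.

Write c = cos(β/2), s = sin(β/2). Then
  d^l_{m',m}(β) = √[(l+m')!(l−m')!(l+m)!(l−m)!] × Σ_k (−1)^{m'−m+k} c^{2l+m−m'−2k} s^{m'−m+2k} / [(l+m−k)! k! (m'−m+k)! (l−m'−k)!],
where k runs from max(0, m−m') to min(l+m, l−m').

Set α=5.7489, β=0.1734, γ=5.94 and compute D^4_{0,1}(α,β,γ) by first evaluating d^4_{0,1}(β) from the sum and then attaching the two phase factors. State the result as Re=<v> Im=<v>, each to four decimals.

Split into d^4_{0,1}(β=0.1734) × two z-phases.
c=cos(0.173400/2)=0.996244, s=sin(0.173400/2)=0.086591; N=√[24·24·120·6]=643.987578
Admissible k: 1..4 (factorial args all ≥0)
  k=1: (−1)^0·643.9876/(144)·0.9962^7·0.0866^1 = +0.377181
  k=2: (−1)^1·643.9876/(24)·0.9962^5·0.0866^3 = -0.017097
  k=3: (−1)^2·643.9876/(24)·0.9962^3·0.0866^5 = +0.000129
  k=4: (−1)^3·643.9876/(144)·0.9962^1·0.0866^7 = -0.000000
d^4_{0,1}(0.1734) = +0.377181 -0.017097 +0.000129 -0.000000 = +0.360213
Phases: e^{-i·(0)·5.7489}=+1.000000+0.000000i, e^{-i·(1)·5.9400}=+0.941688+0.336488i ⇒ D=+0.339208+0.121207i

Re=0.3392 Im=0.1212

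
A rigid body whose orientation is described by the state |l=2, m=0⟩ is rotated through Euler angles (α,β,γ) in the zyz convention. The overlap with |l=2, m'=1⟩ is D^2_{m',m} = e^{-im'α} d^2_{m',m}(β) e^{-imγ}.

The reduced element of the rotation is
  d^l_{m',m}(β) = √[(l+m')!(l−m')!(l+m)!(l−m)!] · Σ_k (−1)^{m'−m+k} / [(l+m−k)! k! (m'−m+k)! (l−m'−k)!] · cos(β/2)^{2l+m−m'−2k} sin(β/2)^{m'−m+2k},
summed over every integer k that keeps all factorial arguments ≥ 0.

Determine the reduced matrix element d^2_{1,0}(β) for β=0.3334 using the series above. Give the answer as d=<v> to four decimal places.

d=-0.3787

d^2_{1,0}(β=0.3334) via the finite sum:
Half-angle: c=0.986138, s=0.165929. N=√(6·1·2·2)=4.898979
Admissible k: 0..1 (factorial args all ≥0)
  k=0: (−1)^1·4.8990/(2)·0.9861^3·0.1659^1 = -0.389772
  k=1: (−1)^2·4.8990/(2)·0.9861^1·0.1659^3 = +0.011035
d^2_{1,0}(0.3334) = -0.389772 +0.011035 = -0.378737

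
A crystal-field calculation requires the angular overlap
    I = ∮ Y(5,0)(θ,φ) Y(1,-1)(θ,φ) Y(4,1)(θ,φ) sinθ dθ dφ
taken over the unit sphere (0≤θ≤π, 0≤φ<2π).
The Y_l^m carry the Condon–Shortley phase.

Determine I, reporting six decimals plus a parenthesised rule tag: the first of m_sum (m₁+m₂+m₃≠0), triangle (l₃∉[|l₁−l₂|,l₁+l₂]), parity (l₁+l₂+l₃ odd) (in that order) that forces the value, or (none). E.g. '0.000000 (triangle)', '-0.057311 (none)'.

m-sum 0 ✓  L=10 even ✓  4≤4≤6 ✓
Π(2lᵢ+1) = 11×3×9 = 297
triangle coeff Δ(5,1,4) = 1/495
Σ_t [1,1]: t=1:−1/576 = -1/576
(3j)²=5/99 [(5 1 4; 0 0 0)], sign=-1
Σ_t [0,0]: t=0:+1/1440 = 1/1440
(3j)²=2/99 [(5 1 4; 0 -1 1)], sign=-1
⇒ 4πI² = 10/33
I = (+1)√(10/33/(4π)) = 0.15528807
No selection rule forces the value: the integral is nonzero (none).

0.155288 (none)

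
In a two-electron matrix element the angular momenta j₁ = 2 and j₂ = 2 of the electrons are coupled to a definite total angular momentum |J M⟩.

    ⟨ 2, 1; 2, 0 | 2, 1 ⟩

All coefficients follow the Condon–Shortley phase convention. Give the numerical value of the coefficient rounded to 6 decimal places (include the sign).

-0.267261

j₁+j₂−J=2  J+j₁−j₂=2  J−j₁+j₂=2  j₁+j₂+J+1=7
(j₁±m₁, j₂±m₂, J±M) = (3,1,2,2,3,1)
P² = 8/7
sum k=0..1:
  [0] +1/4 = 1/4
  [1] −1/2 = -1/2
S = -1/4
C² = P²·S² = 1/14 ; C = -0.267261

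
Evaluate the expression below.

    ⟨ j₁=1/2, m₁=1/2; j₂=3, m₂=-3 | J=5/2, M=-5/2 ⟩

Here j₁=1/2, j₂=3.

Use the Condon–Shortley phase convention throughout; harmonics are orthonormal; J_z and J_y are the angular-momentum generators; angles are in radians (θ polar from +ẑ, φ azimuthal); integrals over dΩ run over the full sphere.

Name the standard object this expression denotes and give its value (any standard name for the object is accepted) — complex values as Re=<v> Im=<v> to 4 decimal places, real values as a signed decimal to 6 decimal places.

This is a Clebsch–Gordan (vector-coupling) coefficient.
√[6·1!0!5!/7! · 1!0!0!6!0!5!] = √(86400/7)
  +(−1)^0/∏(0,1,0,0,0,5)! = 1/120  (running 1/120)
⟨..|..⟩ = √(86400/7)·(1/120) = +0.925820

Clebsch–Gordan coefficient, +√(6/7) ≈ +0.925820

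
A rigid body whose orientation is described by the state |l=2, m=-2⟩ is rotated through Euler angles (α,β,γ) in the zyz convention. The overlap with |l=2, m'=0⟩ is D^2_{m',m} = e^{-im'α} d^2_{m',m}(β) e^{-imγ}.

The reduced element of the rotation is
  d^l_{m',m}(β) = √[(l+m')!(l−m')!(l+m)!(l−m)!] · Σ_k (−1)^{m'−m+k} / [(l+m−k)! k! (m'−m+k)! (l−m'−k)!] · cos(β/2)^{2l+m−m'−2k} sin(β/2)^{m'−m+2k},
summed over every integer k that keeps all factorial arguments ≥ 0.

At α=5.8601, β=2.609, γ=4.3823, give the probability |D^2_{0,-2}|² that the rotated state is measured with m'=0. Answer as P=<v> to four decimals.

Split into d^2_{0,-2}(β=2.6090) × two z-phases.
c=cos(2.609000/2)=0.263160, s=sin(2.609000/2)=0.964752; N=√[2·2·1·24]=9.797959
k∈{0} keeps every argument non-negative
  k=0: (−1)^2·9.7980/(4)·0.2632^2·0.9648^2 = +0.157887
d^2_{0,-2}(2.6090) = +0.157887
|D^2_{0,-2}|² = |d^2_{0,-2}(β)|² = (+0.157887)² = 0.024928 (the z-rotation phases have unit modulus)

P=0.0249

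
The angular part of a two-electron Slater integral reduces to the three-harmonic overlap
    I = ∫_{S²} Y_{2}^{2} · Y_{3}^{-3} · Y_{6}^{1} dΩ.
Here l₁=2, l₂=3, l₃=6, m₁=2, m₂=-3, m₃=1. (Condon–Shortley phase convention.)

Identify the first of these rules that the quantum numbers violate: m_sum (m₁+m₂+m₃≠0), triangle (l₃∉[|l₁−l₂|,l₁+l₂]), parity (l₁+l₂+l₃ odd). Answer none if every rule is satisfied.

triangle

m₁+m₂+m₃ = 2 − 3 + 1 = 0  ✓
triangle: need |l₁−l₂| ≤ l₃ ≤ l₁+l₂ = [1,5]; l₃=6 is outside  ✗
parity: l₁+l₂+l₃ = 11 is odd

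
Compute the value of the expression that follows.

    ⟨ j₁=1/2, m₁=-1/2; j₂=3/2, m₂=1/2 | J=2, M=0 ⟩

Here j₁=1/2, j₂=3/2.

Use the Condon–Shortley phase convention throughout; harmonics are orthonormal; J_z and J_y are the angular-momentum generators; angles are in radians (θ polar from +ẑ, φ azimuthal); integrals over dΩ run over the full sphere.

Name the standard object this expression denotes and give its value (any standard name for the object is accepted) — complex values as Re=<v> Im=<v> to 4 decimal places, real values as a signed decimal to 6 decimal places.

This is a Clebsch–Gordan (vector-coupling) coefficient.
j₁+j₂−J=0  J+j₁−j₂=1  J−j₁+j₂=3  j₁+j₂+J+1=5
(j₁±m₁, j₂±m₂, J±M) = (0,1,2,1,2,2)
P² = 2
sum k=0..0:
  [0] +1/2 = 1/2
S = 1/2
C² = P²·S² = 1/2 ; C = +0.707107

Clebsch–Gordan coefficient, +√(1/2) ≈ +0.707107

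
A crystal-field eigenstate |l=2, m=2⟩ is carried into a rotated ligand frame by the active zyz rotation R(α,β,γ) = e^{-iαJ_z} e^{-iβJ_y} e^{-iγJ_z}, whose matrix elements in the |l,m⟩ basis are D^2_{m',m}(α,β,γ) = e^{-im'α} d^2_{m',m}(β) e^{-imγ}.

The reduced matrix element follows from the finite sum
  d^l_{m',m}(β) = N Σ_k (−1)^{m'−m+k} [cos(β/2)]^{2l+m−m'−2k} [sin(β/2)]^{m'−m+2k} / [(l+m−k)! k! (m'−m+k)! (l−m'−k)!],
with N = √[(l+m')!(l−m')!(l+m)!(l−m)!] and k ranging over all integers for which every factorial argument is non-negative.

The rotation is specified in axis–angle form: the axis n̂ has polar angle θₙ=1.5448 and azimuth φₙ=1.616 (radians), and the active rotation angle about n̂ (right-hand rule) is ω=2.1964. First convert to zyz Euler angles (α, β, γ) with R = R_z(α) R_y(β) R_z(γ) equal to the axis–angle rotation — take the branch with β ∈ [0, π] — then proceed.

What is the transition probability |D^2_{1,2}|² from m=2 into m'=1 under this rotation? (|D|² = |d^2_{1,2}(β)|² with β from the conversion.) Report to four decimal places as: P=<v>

Axis–angle → zyz. n̂ = (sinθₙcosφₙ, sinθₙsinφₙ, cosθₙ) = (-0.045173, +0.998641, +0.025993), ω = 2.1964.
R = I cosω + sinω [n̂]ₓ + (1−cosω) n̂n̂ᵀ gives
  R = [-0.582351, -0.092599, +0.807646; -0.050458, +0.995693, +0.077776; -0.811370, +0.004541, -0.584515]
β = atan2(√(R₁₃²+R₂₃²), R₃₃) = 2.195079; α = atan2(R₂₃, R₁₃) mod 2π = 0.096004; γ = atan2(R₃₂, −R₃₁) mod 2π = 0.005597
First d^2_{1,2}(β=2.1951), then the phase factors e^{-i(1)α} and e^{-i(2)γ}:
c=cos(2.195079/2)=0.455788, s=sin(2.195079/2)=0.890089; N=√[6·1·24·1]=12.000000
k: max(0,(2)−(1))=1 … min(2+(2),2−(1))=1
  k=1: (−1)^0·12.0000/(6)·0.4558^3·0.8901^1 = +0.168558
d^2_{1,2}(2.1951) = +0.168558
|D^2_{1,2}|² = |d^2_{1,2}(β)|² = (+0.168558)² = 0.028412 (the z-rotation phases have unit modulus)

P=0.0284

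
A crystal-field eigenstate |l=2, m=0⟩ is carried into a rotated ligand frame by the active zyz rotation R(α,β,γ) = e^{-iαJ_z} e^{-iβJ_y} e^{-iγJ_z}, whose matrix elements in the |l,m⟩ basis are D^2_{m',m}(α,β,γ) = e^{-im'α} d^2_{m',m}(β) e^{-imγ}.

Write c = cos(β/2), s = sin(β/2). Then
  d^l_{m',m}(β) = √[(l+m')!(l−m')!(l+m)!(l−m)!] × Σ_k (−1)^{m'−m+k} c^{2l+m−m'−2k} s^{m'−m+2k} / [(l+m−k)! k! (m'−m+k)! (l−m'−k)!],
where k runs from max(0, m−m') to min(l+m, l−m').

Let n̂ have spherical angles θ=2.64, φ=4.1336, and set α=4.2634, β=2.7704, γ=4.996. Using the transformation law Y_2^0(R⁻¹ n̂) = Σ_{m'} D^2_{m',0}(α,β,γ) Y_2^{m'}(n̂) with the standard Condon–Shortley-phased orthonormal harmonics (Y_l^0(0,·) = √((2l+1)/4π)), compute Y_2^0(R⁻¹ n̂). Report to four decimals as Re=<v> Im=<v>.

Re=0.6120 Im=0.0000

Need the full column D^2_{m',0} for m'=−2..2 at α=4.2634, β=2.7704, γ=4.9960.
cos(β/2)=0.184533, sin(β/2)=0.982826
d^2_{-2,0}: single k=2 term ⇒ +0.080570;  D = -0.050211+0.063012i
d^2_{-1,0}: k∈[1..2] ⇒ +0.015128 -0.429121 = -0.413993;  D = +0.179696+0.372961i
d^2_{0,0}: k∈[0..2] ⇒ +0.001160 -0.131571 +0.933055 = +0.802644;  D = +0.802644+0.000000i
d^2_{1,0}: k∈[0..1] ⇒ -0.015128 +0.429121 = +0.413993;  D = -0.179696+0.372961i
d^2_{2,0}: single k=0 term ⇒ +0.080570;  D = -0.050211-0.063012i
Y_2^{m'}(θ=2.64,φ=4.1336) and Σ D·Y over m':
  (-0.0502+0.0630i)·(-0.0359-0.0818i)  (+0.1797+0.3730i)·(+0.1782-0.2727i)  (+0.8026+0.0000i)·(+0.4120+0.0000i)  (-0.1797+0.3730i)·(-0.1782-0.2727i)  (-0.0502-0.0630i)·(-0.0359+0.0818i)
Y_2^0(R⁻¹ n̂) = +0.612034-0.000000i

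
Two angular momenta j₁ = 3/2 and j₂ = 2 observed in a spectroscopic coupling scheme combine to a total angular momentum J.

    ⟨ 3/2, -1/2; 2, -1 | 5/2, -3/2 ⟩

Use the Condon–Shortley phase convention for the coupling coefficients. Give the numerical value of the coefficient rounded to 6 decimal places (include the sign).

triangle: 1!·2!·3!/7! = 12/5040
(j±m)!: 1!·2!·1!·3!·1!·4! = 288
prefactor² = (2J+1)·Δ·N² = 144/35
  k=0: +1/(0!·1!·2!·1!·0!·2!) = 1/4
  k=1: −1/(1!·0!·1!·0!·1!·3!) = -1/6
Σ = 1/12  ⇒  CG² = 144/35·(1/12)² = 1/35
CG = +√(1/35) = +0.169031

+0.169031  (= +√(1/35))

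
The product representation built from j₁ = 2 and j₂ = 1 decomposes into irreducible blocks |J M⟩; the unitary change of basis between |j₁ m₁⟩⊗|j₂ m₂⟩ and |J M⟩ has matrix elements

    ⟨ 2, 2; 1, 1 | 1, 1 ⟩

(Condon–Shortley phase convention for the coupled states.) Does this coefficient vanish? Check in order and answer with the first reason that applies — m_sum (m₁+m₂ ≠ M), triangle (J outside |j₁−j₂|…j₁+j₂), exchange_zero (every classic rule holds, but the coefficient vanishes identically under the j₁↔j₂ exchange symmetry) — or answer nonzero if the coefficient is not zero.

m-sum: m₁+m₂ = 2+1 = 3, M = 1  ✗ ⇒ coefficient is 0

m_sum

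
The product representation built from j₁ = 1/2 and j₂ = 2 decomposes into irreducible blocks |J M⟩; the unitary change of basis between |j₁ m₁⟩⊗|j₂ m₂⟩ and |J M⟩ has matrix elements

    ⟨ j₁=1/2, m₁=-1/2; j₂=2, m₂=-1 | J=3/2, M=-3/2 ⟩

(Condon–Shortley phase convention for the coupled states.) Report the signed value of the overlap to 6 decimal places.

-0.447214

j₁+j₂−J=1  J+j₁−j₂=0  J−j₁+j₂=3  j₁+j₂+J+1=5
(j₁±m₁, j₂±m₂, J±M) = (0,1,1,3,0,3)
P² = 36/5
sum k=1..1:
  [1] −1/6 = -1/6
S = -1/6
C² = P²·S² = 1/5 ; C = -0.447214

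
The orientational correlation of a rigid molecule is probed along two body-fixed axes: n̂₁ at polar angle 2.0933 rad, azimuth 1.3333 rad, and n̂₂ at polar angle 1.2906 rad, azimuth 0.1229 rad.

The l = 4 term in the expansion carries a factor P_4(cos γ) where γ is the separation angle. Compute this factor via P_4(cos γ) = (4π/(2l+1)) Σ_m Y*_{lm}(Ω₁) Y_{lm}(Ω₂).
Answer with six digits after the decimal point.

0.286700

Term-by-term m-sum for l=4 (normalisation 4π/9 = 1.396263):
  term(m=-4) = (0.012137, -0.093405)   from Y*(Ω₁)=(0.145164, -0.202989), Y(Ω₂)=(0.332738, -0.178163)
  term(m=-3) = (0.110205, 0.058726)   from Y*(Ω₁)=(0.265731, 0.307606), Y(Ω₂)=(0.286559, -0.110717)
  term(m=-2) = (0.020140, -0.017692)   from Y*(Ω₁)=(-0.166068, 0.085402), Y(Ω₂)=(-0.139238, 0.034931)
  term(m=-1) = (-0.028095, -0.074551)   from Y*(Ω₁)=(0.060488, 0.249882), Y(Ω₂)=(-0.307538, 0.037988)
  term(m=+0) = (-0.023439, -0.000000)   from Y*(Ω₁)=(-0.243372, -0.000000), Y(Ω₂)=(0.096307, 0.000000)
  term(m=+1) = (-0.028095, 0.074551)   from Y*(Ω₁)=(-0.060488, 0.249882), Y(Ω₂)=(0.307538, 0.037988)
  term(m=+2) = (0.020140, 0.017692)   from Y*(Ω₁)=(-0.166068, -0.085402), Y(Ω₂)=(-0.139238, -0.034931)
  term(m=+3) = (0.110205, -0.058726)   from Y*(Ω₁)=(-0.265731, 0.307606), Y(Ω₂)=(-0.286559, -0.110717)
  term(m=+4) = (0.012137, 0.093405)   from Y*(Ω₁)=(0.145164, 0.202989), Y(Ω₂)=(0.332738, 0.178163)
Accumulated sum (0.205334, 0.000000); after 4π/(2l+1) scaling, (0.286700, 0.000000) ⇒ P_4 = 0.286700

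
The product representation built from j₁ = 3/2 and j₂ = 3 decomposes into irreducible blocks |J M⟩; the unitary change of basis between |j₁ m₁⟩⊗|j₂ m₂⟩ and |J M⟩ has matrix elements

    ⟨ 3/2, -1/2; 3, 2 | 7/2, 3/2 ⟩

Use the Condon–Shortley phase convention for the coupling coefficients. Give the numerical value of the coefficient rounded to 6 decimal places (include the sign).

-0.654654  (= −√(3/7))

j₁+j₂−J=1  J+j₁−j₂=2  J−j₁+j₂=5  j₁+j₂+J+1=9
(j₁±m₁, j₂±m₂, J±M) = (1,2,5,1,5,2)
P² = 6400/21
sum k=0..1:
  [0] +1/240 = 1/240
  [1] −1/24 = -1/24
S = -3/80
C² = P²·S² = 3/7 ; C = -0.654654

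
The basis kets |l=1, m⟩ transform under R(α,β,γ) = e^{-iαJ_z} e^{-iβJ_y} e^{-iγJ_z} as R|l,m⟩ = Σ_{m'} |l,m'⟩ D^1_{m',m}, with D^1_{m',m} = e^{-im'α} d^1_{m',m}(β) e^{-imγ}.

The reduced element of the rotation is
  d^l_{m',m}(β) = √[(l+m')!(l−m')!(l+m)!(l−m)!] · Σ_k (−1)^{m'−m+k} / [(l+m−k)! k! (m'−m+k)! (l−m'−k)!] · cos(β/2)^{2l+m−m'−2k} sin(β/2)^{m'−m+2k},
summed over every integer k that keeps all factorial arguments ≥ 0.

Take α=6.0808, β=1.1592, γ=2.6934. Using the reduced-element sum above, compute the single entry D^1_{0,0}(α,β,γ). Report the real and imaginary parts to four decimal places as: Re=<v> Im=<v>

Re=0.4001 Im=0.0000

D^1_{0,0}(6.0808,1.1592,2.6934) = e^{-i·0·6.0808}·d^1_{0,0}(1.1592)·e^{-i·0·2.6934}. Compute d first:
With c≡cos(β/2)=0.836682 and s≡sin(β/2)=0.547689, N=[1·1·1·1]^{1/2}=1.000000
The bounds max(0,m−m')=0 and min(l+m,l−m')=1 give 2 terms
  k=0: (−1)^0·1.0000/(1)·0.8367^2·0.5477^0 = +0.700036
  k=1: (−1)^1·1.0000/(1)·0.8367^0·0.5477^2 = -0.299964
d^1_{0,0}(1.1592) = +0.700036 -0.299964 = +0.400073
D = (+1.000000+0.000000i)·(+0.400073)·(+1.000000+0.000000i) = +0.400073+0.000000i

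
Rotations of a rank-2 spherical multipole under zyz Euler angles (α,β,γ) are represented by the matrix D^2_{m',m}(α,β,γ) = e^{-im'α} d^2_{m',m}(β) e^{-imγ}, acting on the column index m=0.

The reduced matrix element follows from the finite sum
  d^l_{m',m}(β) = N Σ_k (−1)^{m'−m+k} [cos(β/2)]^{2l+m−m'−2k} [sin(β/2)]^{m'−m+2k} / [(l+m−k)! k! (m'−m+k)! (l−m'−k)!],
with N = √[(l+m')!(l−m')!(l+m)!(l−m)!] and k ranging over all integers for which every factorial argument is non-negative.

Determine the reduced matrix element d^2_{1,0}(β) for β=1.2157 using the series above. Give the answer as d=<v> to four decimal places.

d=-0.3993

d^2_{1,0}(β=1.2157) via the finite sum:
With c≡cos(β/2)=0.820878 and s≡sin(β/2)=0.571104, N=[6·1·2·2]^{1/2}=4.898979
The bounds max(0,m−m')=0 and min(l+m,l−m')=1 give 2 terms
  k=0: (−1)^1·4.8990/(2)·0.8209^3·0.5711^1 = -0.773796
  k=1: (−1)^2·4.8990/(2)·0.8209^1·0.5711^3 = +0.374541
d^2_{1,0}(1.2157) = -0.773796 +0.374541 = -0.399254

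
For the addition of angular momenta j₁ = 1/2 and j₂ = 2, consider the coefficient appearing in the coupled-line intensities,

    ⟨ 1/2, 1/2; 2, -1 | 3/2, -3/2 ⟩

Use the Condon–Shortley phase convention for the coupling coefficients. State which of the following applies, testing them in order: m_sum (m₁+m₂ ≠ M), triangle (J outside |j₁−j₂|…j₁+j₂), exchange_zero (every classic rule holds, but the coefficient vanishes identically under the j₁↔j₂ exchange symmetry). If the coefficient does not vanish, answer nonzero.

m_sum

m-sum: m₁+m₂ = 1/2+(-1) = -1/2, M = -3/2  ✗ ⇒ coefficient is 0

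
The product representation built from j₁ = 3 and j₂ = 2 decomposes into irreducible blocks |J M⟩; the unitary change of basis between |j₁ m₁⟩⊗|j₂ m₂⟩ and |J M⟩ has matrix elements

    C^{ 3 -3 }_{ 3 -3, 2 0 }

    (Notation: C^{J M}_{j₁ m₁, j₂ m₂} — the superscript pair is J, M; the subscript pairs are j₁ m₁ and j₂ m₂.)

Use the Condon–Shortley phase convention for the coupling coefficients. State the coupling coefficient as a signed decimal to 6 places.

+0.645497  (= +√(5/12))

√[7·2!4!2!/9! · 0!6!2!2!0!6!] = √(3840)
  +(−1)^2/∏(2,0,4,0,0,2)! = 1/96  (running 1/96)
⟨..|..⟩ = √(3840)·(1/96) = +0.645497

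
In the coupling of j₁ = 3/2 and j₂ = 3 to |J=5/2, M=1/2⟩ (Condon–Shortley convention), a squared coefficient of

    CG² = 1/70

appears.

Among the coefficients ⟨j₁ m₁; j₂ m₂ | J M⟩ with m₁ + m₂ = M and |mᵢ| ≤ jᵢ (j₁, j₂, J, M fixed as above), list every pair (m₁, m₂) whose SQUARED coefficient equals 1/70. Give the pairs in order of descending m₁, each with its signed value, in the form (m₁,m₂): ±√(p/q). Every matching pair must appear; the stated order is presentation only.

(-1/2,1): −√(1/70)

Admissible pairs with m₁+m₂ = M = 1/2: (-3/2,2), (-1/2,1), (1/2,0), (3/2,-1)
  (m₁,m₂)=(3/2,-1): CG² = 27/70, CG = +√(27/70)
  (m₁,m₂)=(1/2,0): CG² = 6/35, CG = −√(6/35)
  (m₁,m₂)=(-1/2,1): CG² = 1/70, CG = −√(1/70)   ← matches the target
  (m₁,m₂)=(-3/2,2): CG² = 3/7, CG = +√(3/7)
Pairs with CG² = 1/70: (-1/2,1): −√(1/70)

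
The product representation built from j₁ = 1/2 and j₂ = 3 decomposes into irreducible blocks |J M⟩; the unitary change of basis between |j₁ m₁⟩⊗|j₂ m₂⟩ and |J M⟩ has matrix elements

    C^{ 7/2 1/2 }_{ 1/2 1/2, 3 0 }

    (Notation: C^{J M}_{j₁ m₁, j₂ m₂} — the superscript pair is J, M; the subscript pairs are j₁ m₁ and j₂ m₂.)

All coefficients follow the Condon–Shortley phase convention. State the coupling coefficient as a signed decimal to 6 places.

+0.755929

√[8·0!1!6!/8! · 1!0!3!3!4!3!] = √(5184/7)
  +(−1)^0/∏(0,0,0,3,1,3)! = 1/36  (running 1/36)
⟨..|..⟩ = √(5184/7)·(1/36) = +0.755929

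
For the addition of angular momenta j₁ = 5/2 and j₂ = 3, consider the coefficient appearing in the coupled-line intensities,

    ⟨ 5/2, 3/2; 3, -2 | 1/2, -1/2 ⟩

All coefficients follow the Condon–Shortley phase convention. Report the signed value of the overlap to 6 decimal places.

−√(5/21) = -0.487950

j₁+j₂−J=5  J+j₁−j₂=0  J−j₁+j₂=1  j₁+j₂+J+1=7
(j₁±m₁, j₂±m₂, J±M) = (4,1,1,5,0,1)
P² = 960/7
sum k=1..1:
  [1] −1/24 = -1/24
S = -1/24
C² = P²·S² = 5/21 ; C = -0.487950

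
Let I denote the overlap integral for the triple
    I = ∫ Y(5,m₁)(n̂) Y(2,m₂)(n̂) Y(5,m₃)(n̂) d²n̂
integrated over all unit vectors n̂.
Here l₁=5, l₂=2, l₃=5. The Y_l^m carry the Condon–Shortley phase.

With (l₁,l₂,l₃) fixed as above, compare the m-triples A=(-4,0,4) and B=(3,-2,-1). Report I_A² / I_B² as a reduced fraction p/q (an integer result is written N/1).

l's match ⇒ only the (l;m) 3-j factors differ between A and B.
A: triangle coeff Δ(5,2,5) = 1/38610; Σ_t [1,2]: t=1:−1/40320 t=2:+1/20160 = 1/40320; (3j)²=6/715 [(5 2 5; -4 0 4)], sign=-1
B: triangle coeff Δ(5,2,5) = 1/38610; Σ_t [0,0]: t=0:+1/5760 = 1/5760; (3j)²=56/2145 [(5 2 5; 3 -2 -1)], sign=+1
I_A²/I_B² = (6/715)/(56/2145) = 9/28

9/28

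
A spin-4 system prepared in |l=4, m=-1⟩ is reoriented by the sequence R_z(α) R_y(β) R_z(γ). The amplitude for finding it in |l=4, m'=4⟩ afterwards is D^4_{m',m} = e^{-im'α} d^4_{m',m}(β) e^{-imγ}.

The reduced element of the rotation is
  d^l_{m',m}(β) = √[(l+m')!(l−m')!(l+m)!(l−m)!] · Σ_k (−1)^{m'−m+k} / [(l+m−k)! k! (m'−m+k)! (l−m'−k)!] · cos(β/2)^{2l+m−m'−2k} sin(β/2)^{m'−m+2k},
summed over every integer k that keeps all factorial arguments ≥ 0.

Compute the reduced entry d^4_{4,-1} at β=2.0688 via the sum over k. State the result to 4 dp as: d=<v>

d^4_{4,-1}(β=2.0688) via the finite sum:
With c≡cos(β/2)=0.511042 and s≡sin(β/2)=0.859556, N=[40320·1·6·120]^{1/2}=5387.986637
k: max(0,(-1)−(4))=0 … min(4+(-1),4−(4))=0
  k=0: (−1)^5·5387.9866/(720)·0.5110^3·0.8596^5 = -0.468634
d^4_{4,-1}(2.0688) = -0.468634

d=-0.4686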